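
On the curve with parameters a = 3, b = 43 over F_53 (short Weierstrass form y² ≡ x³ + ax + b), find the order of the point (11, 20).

10

2P: tangent at (11, 20): λ = (3·11² + 3)/(2·20) ≡ 48/40. 40⁻¹ ≡ 4 (mod 53), so λ ≡ 48·4 ≡ 33.
  x = λ² - 11 - 11 = 1089 - 22 ≡ 7; y = λ·(11 - 7) - 20 ≡ 6. → (7, 6)
3P: (7, 6) + (11, 20). λ = (20 - 6)/(11 - 7) ≡ 14/4 mod 53. 4⁻¹ ≡ 40 (mod 53), so λ ≡ 30.
  x = λ² - 7 - 11 = 900 - 18 ≡ 34; y = λ·(7 - 34) - 6 ≡ 32. → (34, 32)
4P: (34, 32) + (11, 20). λ = (20 - 32)/(11 - 34) ≡ 41/30 mod 53. 30⁻¹ ≡ 23 (mod 53), so λ ≡ 42.
  x = λ² - 34 - 11 = 1764 - 45 ≡ 23; y = λ·(34 - 23) - 32 ≡ 6. → (23, 6)
5P: (23, 6) + (11, 20). λ = (20 - 6)/(11 - 23) ≡ 14/41 mod 53. 41⁻¹ ≡ 22 (mod 53), so λ ≡ 43.
  x = λ² - 23 - 11 = 1849 - 34 ≡ 13; y = λ·(23 - 13) - 6 ≡ 0. → (13, 0)
6P: (13, 0) + (11, 20). λ = (20 - 0)/(11 - 13) ≡ 20/51 mod 53. 51⁻¹ ≡ 26 (mod 53) since 51·26 = 1326 ≡ 1, so λ ≡ 43.
  x = λ² - 13 - 11 = 1849 - 24 ≡ 23; y = λ·(13 - 23) - 0 ≡ 47. → (23, 47)
7P: (23, 47) + (11, 20). λ = (20 - 47)/(11 - 23) ≡ 26/41 mod 53. 41⁻¹ ≡ 22 (mod 53), so λ ≡ 42.
  x = λ² - 23 - 11 = 1764 - 34 ≡ 34; y = λ·(23 - 34) - 47 ≡ 21. → (34, 21)
8P: (34, 21) + (11, 20). λ = (20 - 21)/(11 - 34) ≡ 52/30 mod 53. 30⁻¹ ≡ 23 (mod 53), so λ ≡ 30.
  x = λ² - 34 - 11 = 900 - 45 ≡ 7; y = λ·(34 - 7) - 21 ≡ 47. → (7, 47)
9P: (7, 47) + (11, 20). λ = (20 - 47)/(11 - 7) ≡ 26/4 mod 53. 4⁻¹ ≡ 40 (mod 53), so λ ≡ 33.
  x = λ² - 7 - 11 = 1089 - 18 ≡ 11; y = λ·(7 - 11) - 47 ≡ 33. → (11, 33)
10P: (11, 33) + (11, 20): same x and y₁ ≡ -y₂, so the sum is O.
10P = O, so the order is 10.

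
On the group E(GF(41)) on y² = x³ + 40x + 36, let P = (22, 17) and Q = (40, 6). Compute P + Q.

(0, 6)

(22, 17) + (40, 6). λ = (6 - 17)/(40 - 22) ≡ 30/18 mod 41. 18⁻¹ ≡ 16 (mod 41), so λ ≡ 29.
  x = λ² - 22 - 40 = 841 - 62 ≡ 0; y = λ·(22 - 0) - 17 ≡ 6. → (0, 6)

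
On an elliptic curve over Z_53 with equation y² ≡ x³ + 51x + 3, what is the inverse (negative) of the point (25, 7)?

(25, 46)

-(25, 7) = (25, -7 mod 53) = (25, 46).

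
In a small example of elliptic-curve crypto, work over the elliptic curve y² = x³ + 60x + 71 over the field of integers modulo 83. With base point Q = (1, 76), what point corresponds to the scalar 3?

Repeated addition: build up to 3Q.
2Q: tangent at (1, 76): λ = (3·1² + 60)/(2·76) ≡ 63/69. 69⁻¹ ≡ 77 (mod 83), so λ ≡ 63·77 ≡ 37.
  x = λ² - 1 - 1 = 1369 - 2 ≡ 39; y = λ·(1 - 39) - 76 ≡ 12. → (39, 12)
3Q: (39, 12) + (1, 76). λ = (76 - 12)/(1 - 39) ≡ 64/45 mod 83. 45⁻¹ ≡ 24 (mod 83) since 45·24 = 1080 ≡ 1, so λ ≡ 42.
  x = λ² - 39 - 1 = 1764 - 40 ≡ 64; y = λ·(39 - 64) - 12 ≡ 17. → (64, 17)

(64, 17)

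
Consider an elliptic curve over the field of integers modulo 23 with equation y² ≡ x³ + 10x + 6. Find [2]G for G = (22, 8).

tangent at (22, 8): λ = (3·22² + 10)/(2·8) ≡ 13/16. 16⁻¹ ≡ 13 (mod 23) since 16·13 = 208 ≡ 1, so λ ≡ 13·13 ≡ 8.
  x = λ² - 22 - 22 = 64 - 44 ≡ 20; y = λ·(22 - 20) - 8 ≡ 8. → (20, 8)

(20, 8)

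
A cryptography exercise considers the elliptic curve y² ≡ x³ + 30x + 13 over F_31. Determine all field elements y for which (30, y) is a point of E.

x³ + 30x + 13 = 27913 ≡ 13 (mod 31).
13 is a non-residue mod 31; no y exists.

none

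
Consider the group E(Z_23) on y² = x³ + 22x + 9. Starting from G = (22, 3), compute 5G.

(6, 14)

Double-and-add on 5 = (101)₂. Start with G = (22, 3) for the leading 1-bit.
double: tangent at (22, 3): λ = (3·22² + 22)/(2·3) ≡ 2/6. 6⁻¹ ≡ 4 (mod 23), so λ ≡ 2·4 ≡ 8.
  x = λ² - 22 - 22 = 64 - 44 ≡ 20; y = λ·(22 - 20) - 3 ≡ 13. → (20, 13)
double: tangent at (20, 13): λ = (3·20² + 22)/(2·13) ≡ 3/3. 3⁻¹ ≡ 8 (mod 23), so λ ≡ 3·8 ≡ 1.
  x = λ² - 20 - 20 = 1 - 40 ≡ 7; y = λ·(20 - 7) - 13 ≡ 0. → (7, 0)
add G: (7, 0) + (22, 3). λ = (3 - 0)/(22 - 7) ≡ 3/15 mod 23. 15⁻¹ ≡ 20 (mod 23), so λ ≡ 14.
  x = λ² - 7 - 22 = 196 - 29 ≡ 6; y = λ·(7 - 6) - 0 ≡ 14. → (6, 14)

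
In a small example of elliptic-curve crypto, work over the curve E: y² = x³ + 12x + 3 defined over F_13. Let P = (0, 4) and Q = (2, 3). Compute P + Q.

(0, 4) + (2, 3). λ = (3 - 4)/(2 - 0) ≡ 12/2 mod 13. 2⁻¹ ≡ 7 (mod 13), so λ ≡ 6.
  x = λ² - 0 - 2 = 36 - 2 ≡ 8; y = λ·(0 - 8) - 4 ≡ 0. → (8, 0)

(8, 0)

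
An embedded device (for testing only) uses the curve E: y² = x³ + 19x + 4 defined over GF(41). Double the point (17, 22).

(40, 5)

tangent at (17, 22): λ = (3·17² + 19)/(2·22) ≡ 25/3. 3⁻¹ ≡ 14 (mod 41), so λ ≡ 25·14 ≡ 22.
  x = λ² - 17 - 17 = 484 - 34 ≡ 40; y = λ·(17 - 40) - 22 ≡ 5. → (40, 5)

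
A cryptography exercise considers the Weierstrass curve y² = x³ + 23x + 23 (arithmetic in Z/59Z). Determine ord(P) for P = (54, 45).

11

2P: tangent at (54, 45): λ = (3·54² + 23)/(2·45) ≡ 39/31. 31⁻¹ ≡ 40 (mod 59), so λ ≡ 39·40 ≡ 26.
  x = λ² - 54 - 54 = 676 - 108 ≡ 37; y = λ·(54 - 37) - 45 ≡ 43. → (37, 43)
3P: (37, 43) + (54, 45). λ = (45 - 43)/(54 - 37) ≡ 2/17 mod 59. 17⁻¹ ≡ 7 (mod 59), so λ ≡ 14.
  x = λ² - 37 - 54 = 196 - 91 ≡ 46; y = λ·(37 - 46) - 43 ≡ 8. → (46, 8)
4P: (46, 8) + (54, 45). λ = (45 - 8)/(54 - 46) ≡ 37/8 mod 59. 8⁻¹ ≡ 37 (mod 59) since 8·37 = 296 ≡ 1, so λ ≡ 12.
  x = λ² - 46 - 54 = 144 - 100 ≡ 44; y = λ·(46 - 44) - 8 ≡ 16. → (44, 16)
5P: (44, 16) + (54, 45). λ = (45 - 16)/(54 - 44) ≡ 29/10 mod 59. 10⁻¹ ≡ 6 (mod 59) since 10·6 = 60 ≡ 1, so λ ≡ 56.
  x = λ² - 44 - 54 = 3136 - 98 ≡ 29; y = λ·(44 - 29) - 16 ≡ 57. → (29, 57)
6P: (29, 57) + (54, 45). λ = (45 - 57)/(54 - 29) ≡ 47/25 mod 59. 25⁻¹ ≡ 26 (mod 59) since 25·26 = 650 ≡ 1, so λ ≡ 42.
  x = λ² - 29 - 54 = 1764 - 83 ≡ 29; y = λ·(29 - 29) - 57 ≡ 2. → (29, 2)
7P: (29, 2) + (54, 45). λ = (45 - 2)/(54 - 29) ≡ 43/25 mod 59. 25⁻¹ ≡ 26 (mod 59) since 25·26 = 650 ≡ 1, so λ ≡ 56.
  x = λ² - 29 - 54 = 3136 - 83 ≡ 44; y = λ·(29 - 44) - 2 ≡ 43. → (44, 43)
8P: (44, 43) + (54, 45). λ = (45 - 43)/(54 - 44) ≡ 2/10 mod 59. 10⁻¹ ≡ 6 (mod 59) since 10·6 = 60 ≡ 1, so λ ≡ 12.
  x = λ² - 44 - 54 = 144 - 98 ≡ 46; y = λ·(44 - 46) - 43 ≡ 51. → (46, 51)
9P: (46, 51) + (54, 45). λ = (45 - 51)/(54 - 46) ≡ 53/8 mod 59. 8⁻¹ ≡ 37 (mod 59), so λ ≡ 14.
  x = λ² - 46 - 54 = 196 - 100 ≡ 37; y = λ·(46 - 37) - 51 ≡ 16. → (37, 16)
10P: (37, 16) + (54, 45). λ = (45 - 16)/(54 - 37) ≡ 29/17 mod 59. 17⁻¹ ≡ 7 (mod 59), so λ ≡ 26.
  x = λ² - 37 - 54 = 676 - 91 ≡ 54; y = λ·(37 - 54) - 16 ≡ 14. → (54, 14)
11P: (54, 14) + (54, 45): same x and y₁ ≡ -y₂, so the sum is 𝒪.
11P = 𝒪, so the order is 11.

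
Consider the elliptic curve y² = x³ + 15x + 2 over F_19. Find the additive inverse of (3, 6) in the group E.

(3, 13)

-(3, 6) = (3, -6 mod 19) = (3, 13).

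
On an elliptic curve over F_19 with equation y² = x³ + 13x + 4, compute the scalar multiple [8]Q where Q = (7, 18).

Double-and-add on 8 = (1000)₂. Start with Q = (7, 18) for the leading 1-bit.
double: tangent at (7, 18): λ = (3·7² + 13)/(2·18) ≡ 8/17. 17⁻¹ ≡ 9 (mod 19) since 17·9 = 153 ≡ 1, so λ ≡ 8·9 ≡ 15.
  x = λ² - 7 - 7 = 225 - 14 ≡ 2; y = λ·(7 - 2) - 18 ≡ 0. → (2, 0)
double: (2, 0) + (2, 0): same x and y₁ ≡ -y₂, so the sum is ∞.
double: ∞ + ∞ = ∞ (identity).

O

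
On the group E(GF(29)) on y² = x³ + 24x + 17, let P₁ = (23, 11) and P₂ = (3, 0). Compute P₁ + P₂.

(23, 11) + (3, 0). λ = (0 - 11)/(3 - 23) ≡ 18/9 mod 29. 9⁻¹ ≡ 13 (mod 29) since 9·13 = 117 ≡ 1, so λ ≡ 2.
  x = λ² - 23 - 3 = 4 - 26 ≡ 7; y = λ·(23 - 7) - 11 ≡ 21. → (7, 21)

(7, 21)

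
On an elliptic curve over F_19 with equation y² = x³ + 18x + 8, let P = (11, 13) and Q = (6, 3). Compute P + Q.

(6, 16)

(11, 13) + (6, 3). λ = (3 - 13)/(6 - 11) ≡ 9/14 mod 19. 14⁻¹ ≡ 15 (mod 19), so λ ≡ 2.
  x = λ² - 11 - 6 = 4 - 17 ≡ 6; y = λ·(11 - 6) - 13 ≡ 16. → (6, 16)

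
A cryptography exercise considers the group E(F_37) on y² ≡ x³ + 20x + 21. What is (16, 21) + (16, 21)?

(35, 26)

tangent at (16, 21): λ = (3·16² + 20)/(2·21) ≡ 11/5. 5⁻¹ ≡ 15 (mod 37) since 5·15 = 75 ≡ 1, so λ ≡ 11·15 ≡ 17.
  x = λ² - 16 - 16 = 289 - 32 ≡ 35; y = λ·(16 - 35) - 21 ≡ 26. → (35, 26)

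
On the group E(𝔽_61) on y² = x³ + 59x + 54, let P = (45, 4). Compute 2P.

(31, 25)

tangent at (45, 4): λ = (3·45² + 59)/(2·4) ≡ 34/8. 8⁻¹ ≡ 23 (mod 61) since 8·23 = 184 ≡ 1, so λ ≡ 34·23 ≡ 50.
  x = λ² - 45 - 45 = 2500 - 90 ≡ 31; y = λ·(45 - 31) - 4 ≡ 25. → (31, 25)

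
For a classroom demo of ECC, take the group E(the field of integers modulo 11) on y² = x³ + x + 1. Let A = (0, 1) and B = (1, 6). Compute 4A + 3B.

(1, 5)

First 4A:
Double-and-add on 4 = (100)₂. Start with A = (0, 1) for the leading 1-bit.
double: tangent at (0, 1): λ = (3·0² + 1)/(2·1) ≡ 1/2. 2⁻¹ ≡ 6 (mod 11) since 2·6 = 12 ≡ 1, so λ ≡ 1·6 ≡ 6.
  x = λ² - 0 - 0 = 36 - 0 ≡ 3; y = λ·(0 - 3) - 1 ≡ 3. → (3, 3)
double: tangent at (3, 3): λ = (3·3² + 1)/(2·3) ≡ 6/6. 6⁻¹ ≡ 2 (mod 11), so λ ≡ 6·2 ≡ 1.
  x = λ² - 3 - 3 = 1 - 6 ≡ 6; y = λ·(3 - 6) - 3 ≡ 5. → (6, 5)
4A = (6, 5).
Next 3B:
Repeated addition: build up to 3B.
2B: tangent at (1, 6): λ = (3·1² + 1)/(2·6) ≡ 4/1. 1⁻¹ ≡ 1 (mod 11), so λ ≡ 4·1 ≡ 4.
  x = λ² - 1 - 1 = 16 - 2 ≡ 3; y = λ·(1 - 3) - 6 ≡ 8. → (3, 8)
3B: (3, 8) + (1, 6). λ = (6 - 8)/(1 - 3) ≡ 9/9 mod 11. 9⁻¹ ≡ 5 (mod 11) since 9·5 = 45 ≡ 1, so λ ≡ 1.
  x = λ² - 3 - 1 = 1 - 4 ≡ 8; y = λ·(3 - 8) - 8 ≡ 9. → (8, 9)
3B = (8, 9).
Finally 4A + 3B:
(6, 5) + (8, 9). λ = (9 - 5)/(8 - 6) ≡ 4/2 mod 11. 2⁻¹ ≡ 6 (mod 11), so λ ≡ 2.
  x = λ² - 6 - 8 = 4 - 14 ≡ 1; y = λ·(6 - 1) - 5 ≡ 5. → (1, 5)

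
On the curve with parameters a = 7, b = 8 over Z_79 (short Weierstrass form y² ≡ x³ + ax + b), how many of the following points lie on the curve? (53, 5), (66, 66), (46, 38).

3

(53, 5): 5² ≡ 25, rhs ≡ 25 → on.
(66, 66): 66² ≡ 11, rhs ≡ 11 → on.
(46, 38): 38² ≡ 22, rhs ≡ 22 → on.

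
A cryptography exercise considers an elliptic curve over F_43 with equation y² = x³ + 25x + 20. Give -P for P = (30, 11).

-(30, 11) = (30, -11 mod 43) = (30, 32).

(30, 32)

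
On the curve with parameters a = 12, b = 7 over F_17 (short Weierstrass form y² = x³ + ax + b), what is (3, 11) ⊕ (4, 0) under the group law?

(3, 11) + (4, 0). λ = (0 - 11)/(4 - 3) ≡ 6/1 mod 17. 1⁻¹ ≡ 1 (mod 17) since 1·1 = 1 ≡ 1, so λ ≡ 6.
  x = λ² - 3 - 4 = 36 - 7 ≡ 12; y = λ·(3 - 12) - 11 ≡ 3. → (12, 3)

(12, 3)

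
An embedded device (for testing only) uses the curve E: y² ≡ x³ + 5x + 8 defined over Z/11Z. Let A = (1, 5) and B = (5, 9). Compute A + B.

(6, 1)

(1, 5) + (5, 9). λ = (9 - 5)/(5 - 1) ≡ 4/4 mod 11. 4⁻¹ ≡ 3 (mod 11), so λ ≡ 1.
  x = λ² - 1 - 5 = 1 - 6 ≡ 6; y = λ·(1 - 6) - 5 ≡ 1. → (6, 1)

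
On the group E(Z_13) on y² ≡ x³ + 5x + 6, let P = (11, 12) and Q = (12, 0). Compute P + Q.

(11, 12) + (12, 0). λ = (0 - 12)/(12 - 11) ≡ 1/1 mod 13. 1⁻¹ ≡ 1 (mod 13) since 1·1 = 1 ≡ 1, so λ ≡ 1.
  x = λ² - 11 - 12 = 1 - 23 ≡ 4; y = λ·(11 - 4) - 12 ≡ 8. → (4, 8)

(4, 8)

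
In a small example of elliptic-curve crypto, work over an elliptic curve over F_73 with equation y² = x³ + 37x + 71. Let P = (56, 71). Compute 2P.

(10, 45)

tangent at (56, 71): λ = (3·56² + 37)/(2·71) ≡ 28/69. 69⁻¹ ≡ 18 (mod 73), so λ ≡ 28·18 ≡ 66.
  x = λ² - 56 - 56 = 4356 - 112 ≡ 10; y = λ·(56 - 10) - 71 ≡ 45. → (10, 45)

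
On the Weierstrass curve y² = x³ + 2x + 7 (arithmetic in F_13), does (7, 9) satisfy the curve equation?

no

y² = 9² ≡ 3; x³ + 2x + 7 = 364 ≡ 0 (mod 13). 3 ≠ 0.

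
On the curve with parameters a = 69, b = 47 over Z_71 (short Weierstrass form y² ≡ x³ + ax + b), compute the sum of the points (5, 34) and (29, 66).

(23, 13)

(5, 34) + (29, 66). λ = (66 - 34)/(29 - 5) ≡ 32/24 mod 71. 24⁻¹ ≡ 3 (mod 71), so λ ≡ 25.
  x = λ² - 5 - 29 = 625 - 34 ≡ 23; y = λ·(5 - 23) - 34 ≡ 13. → (23, 13)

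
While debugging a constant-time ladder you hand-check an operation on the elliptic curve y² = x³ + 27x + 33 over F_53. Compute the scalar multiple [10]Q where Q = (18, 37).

(40, 20)

Double-and-add on 10 = (1010)₂. Start with Q = (18, 37) for the leading 1-bit.
double: tangent at (18, 37): λ = (3·18² + 27)/(2·37) ≡ 45/21. 21⁻¹ ≡ 48 (mod 53), so λ ≡ 45·48 ≡ 40.
  x = λ² - 18 - 18 = 1600 - 36 ≡ 27; y = λ·(18 - 27) - 37 ≡ 27. → (27, 27)
double: tangent at (27, 27): λ = (3·27² + 27)/(2·27) ≡ 41/1. 1⁻¹ ≡ 1 (mod 53) since 1·1 = 1 ≡ 1, so λ ≡ 41·1 ≡ 41.
  x = λ² - 27 - 27 = 1681 - 54 ≡ 37; y = λ·(27 - 37) - 27 ≡ 40. → (37, 40)
add Q: (37, 40) + (18, 37). λ = (37 - 40)/(18 - 37) ≡ 50/34 mod 53. 34⁻¹ ≡ 39 (mod 53) since 34·39 = 1326 ≡ 1, so λ ≡ 42.
  x = λ² - 37 - 18 = 1764 - 55 ≡ 13; y = λ·(37 - 13) - 40 ≡ 14. → (13, 14)
double: tangent at (13, 14): λ = (3·13² + 27)/(2·14) ≡ 4/28. 28⁻¹ ≡ 36 (mod 53) since 28·36 = 1008 ≡ 1, so λ ≡ 4·36 ≡ 38.
  x = λ² - 13 - 13 = 1444 - 26 ≡ 40; y = λ·(13 - 40) - 14 ≡ 20. → (40, 20)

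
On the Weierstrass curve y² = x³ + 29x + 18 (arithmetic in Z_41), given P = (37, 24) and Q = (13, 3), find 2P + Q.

First 2P:
Repeated addition: build up to 2P.
2P: tangent at (37, 24): λ = (3·37² + 29)/(2·24) ≡ 36/7. 7⁻¹ ≡ 6 (mod 41), so λ ≡ 36·6 ≡ 11.
  x = λ² - 37 - 37 = 121 - 74 ≡ 6; y = λ·(37 - 6) - 24 ≡ 30. → (6, 30)
2P = (6, 30).
Finally 2P + Q:
(6, 30) + (13, 3). λ = (3 - 30)/(13 - 6) ≡ 14/7 mod 41. 7⁻¹ ≡ 6 (mod 41), so λ ≡ 2.
  x = λ² - 6 - 13 = 4 - 19 ≡ 26; y = λ·(6 - 26) - 30 ≡ 12. → (26, 12)

(26, 12)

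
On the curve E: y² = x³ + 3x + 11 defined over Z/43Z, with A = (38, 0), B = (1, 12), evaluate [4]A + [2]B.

First 4A:
Repeated addition: build up to 4A.
2A: (38, 0) + (38, 0): same x and y₁ ≡ -y₂, so the sum is O.
3A: O + (38, 0) = (38, 0) (identity).
4A: (38, 0) + (38, 0): same x and y₁ ≡ -y₂, so the sum is O.
4A = O.
Next 2B:
Repeated addition: build up to 2B.
2B: tangent at (1, 12): λ = (3·1² + 3)/(2·12) ≡ 6/24. 24⁻¹ ≡ 9 (mod 43), so λ ≡ 6·9 ≡ 11.
  x = λ² - 1 - 1 = 121 - 2 ≡ 33; y = λ·(1 - 33) - 12 ≡ 23. → (33, 23)
2B = (33, 23).
Finally 4A + 2B:
O + (33, 23) = (33, 23) (identity).

(33, 23)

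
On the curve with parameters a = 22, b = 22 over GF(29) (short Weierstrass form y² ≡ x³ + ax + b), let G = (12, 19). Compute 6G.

Double-and-add on 6 = (110)₂. Start with G = (12, 19) for the leading 1-bit.
double: tangent at (12, 19): λ = (3·12² + 22)/(2·19) ≡ 19/9. 9⁻¹ ≡ 13 (mod 29), so λ ≡ 19·13 ≡ 15.
  x = λ² - 12 - 12 = 225 - 24 ≡ 27; y = λ·(12 - 27) - 19 ≡ 17. → (27, 17)
add G: (27, 17) + (12, 19). λ = (19 - 17)/(12 - 27) ≡ 2/14 mod 29. 14⁻¹ ≡ 27 (mod 29), so λ ≡ 25.
  x = λ² - 27 - 12 = 625 - 39 ≡ 6; y = λ·(27 - 6) - 17 ≡ 15. → (6, 15)
double: tangent at (6, 15): λ = (3·6² + 22)/(2·15) ≡ 14/1. 1⁻¹ ≡ 1 (mod 29) since 1·1 = 1 ≡ 1, so λ ≡ 14·1 ≡ 14.
  x = λ² - 6 - 6 = 196 - 12 ≡ 10; y = λ·(6 - 10) - 15 ≡ 16. → (10, 16)

(10, 16)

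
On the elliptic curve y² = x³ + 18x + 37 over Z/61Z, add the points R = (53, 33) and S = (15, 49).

(53, 33) + (15, 49). λ = (49 - 33)/(15 - 53) ≡ 16/23 mod 61. 23⁻¹ ≡ 8 (mod 61), so λ ≡ 6.
  x = λ² - 53 - 15 = 36 - 68 ≡ 29; y = λ·(53 - 29) - 33 ≡ 50. → (29, 50)

(29, 50)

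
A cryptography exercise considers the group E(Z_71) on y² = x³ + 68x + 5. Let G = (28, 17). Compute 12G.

Repeated addition: build up to 12G.
2G: tangent at (28, 17): λ = (3·28² + 68)/(2·17) ≡ 6/34. 34⁻¹ ≡ 23 (mod 71) since 34·23 = 782 ≡ 1, so λ ≡ 6·23 ≡ 67.
  x = λ² - 28 - 28 = 4489 - 56 ≡ 31; y = λ·(28 - 31) - 17 ≡ 66. → (31, 66)
3G: (31, 66) + (28, 17). λ = (17 - 66)/(28 - 31) ≡ 22/68 mod 71. 68⁻¹ ≡ 47 (mod 71), so λ ≡ 40.
  x = λ² - 31 - 28 = 1600 - 59 ≡ 50; y = λ·(31 - 50) - 66 ≡ 26. → (50, 26)
4G: (50, 26) + (28, 17). λ = (17 - 26)/(28 - 50) ≡ 62/49 mod 71. 49⁻¹ ≡ 29 (mod 71), so λ ≡ 23.
  x = λ² - 50 - 28 = 529 - 78 ≡ 25; y = λ·(50 - 25) - 26 ≡ 52. → (25, 52)
5G: (25, 52) + (28, 17). λ = (17 - 52)/(28 - 25) ≡ 36/3 mod 71. 3⁻¹ ≡ 24 (mod 71) since 3·24 = 72 ≡ 1, so λ ≡ 12.
  x = λ² - 25 - 28 = 144 - 53 ≡ 20; y = λ·(25 - 20) - 52 ≡ 8. → (20, 8)
6G: (20, 8) + (28, 17). λ = (17 - 8)/(28 - 20) ≡ 9/8 mod 71. 8⁻¹ ≡ 9 (mod 71), so λ ≡ 10.
  x = λ² - 20 - 28 = 100 - 48 ≡ 52; y = λ·(20 - 52) - 8 ≡ 27. → (52, 27)
7G: (52, 27) + (28, 17). λ = (17 - 27)/(28 - 52) ≡ 61/47 mod 71. 47⁻¹ ≡ 68 (mod 71), so λ ≡ 30.
  x = λ² - 52 - 28 = 900 - 80 ≡ 39; y = λ·(52 - 39) - 27 ≡ 8. → (39, 8)
8G: (39, 8) + (28, 17). λ = (17 - 8)/(28 - 39) ≡ 9/60 mod 71. 60⁻¹ ≡ 58 (mod 71), so λ ≡ 25.
  x = λ² - 39 - 28 = 625 - 67 ≡ 61; y = λ·(39 - 61) - 8 ≡ 10. → (61, 10)
9G: (61, 10) + (28, 17). λ = (17 - 10)/(28 - 61) ≡ 7/38 mod 71. 38⁻¹ ≡ 43 (mod 71), so λ ≡ 17.
  x = λ² - 61 - 28 = 289 - 89 ≡ 58; y = λ·(61 - 58) - 10 ≡ 41. → (58, 41)
10G: (58, 41) + (28, 17). λ = (17 - 41)/(28 - 58) ≡ 47/41 mod 71. 41⁻¹ ≡ 26 (mod 71), so λ ≡ 15.
  x = λ² - 58 - 28 = 225 - 86 ≡ 68; y = λ·(58 - 68) - 41 ≡ 22. → (68, 22)
11G: (68, 22) + (28, 17). λ = (17 - 22)/(28 - 68) ≡ 66/31 mod 71. 31⁻¹ ≡ 55 (mod 71), so λ ≡ 9.
  x = λ² - 68 - 28 = 81 - 96 ≡ 56; y = λ·(68 - 56) - 22 ≡ 15. → (56, 15)
12G: (56, 15) + (28, 17). λ = (17 - 15)/(28 - 56) ≡ 2/43 mod 71. 43⁻¹ ≡ 38 (mod 71), so λ ≡ 5.
  x = λ² - 56 - 28 = 25 - 84 ≡ 12; y = λ·(56 - 12) - 15 ≡ 63. → (12, 63)

(12, 63)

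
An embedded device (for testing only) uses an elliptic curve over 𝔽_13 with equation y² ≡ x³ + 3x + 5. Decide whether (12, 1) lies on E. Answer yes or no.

yes

y² = 1² ≡ 1; x³ + 3x + 5 = 1769 ≡ 1 (mod 13). 1 = 1.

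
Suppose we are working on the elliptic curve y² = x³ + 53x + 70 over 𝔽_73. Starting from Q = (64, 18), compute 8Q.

Repeated addition: build up to 8Q.
2Q: tangent at (64, 18): λ = (3·64² + 53)/(2·18) ≡ 4/36. 36⁻¹ ≡ 71 (mod 73), so λ ≡ 4·71 ≡ 65.
  x = λ² - 64 - 64 = 4225 - 128 ≡ 9; y = λ·(64 - 9) - 18 ≡ 53. → (9, 53)
3Q: (9, 53) + (64, 18). λ = (18 - 53)/(64 - 9) ≡ 38/55 mod 73. 55⁻¹ ≡ 4 (mod 73), so λ ≡ 6.
  x = λ² - 9 - 64 = 36 - 73 ≡ 36; y = λ·(9 - 36) - 53 ≡ 4. → (36, 4)
4Q: (36, 4) + (64, 18). λ = (18 - 4)/(64 - 36) ≡ 14/28 mod 73. 28⁻¹ ≡ 60 (mod 73), so λ ≡ 37.
  x = λ² - 36 - 64 = 1369 - 100 ≡ 28; y = λ·(36 - 28) - 4 ≡ 0. → (28, 0)
5Q: (28, 0) + (64, 18). λ = (18 - 0)/(64 - 28) ≡ 18/36 mod 73. 36⁻¹ ≡ 71 (mod 73), so λ ≡ 37.
  x = λ² - 28 - 64 = 1369 - 92 ≡ 36; y = λ·(28 - 36) - 0 ≡ 69. → (36, 69)
6Q: (36, 69) + (64, 18). λ = (18 - 69)/(64 - 36) ≡ 22/28 mod 73. 28⁻¹ ≡ 60 (mod 73) since 28·60 = 1680 ≡ 1, so λ ≡ 6.
  x = λ² - 36 - 64 = 36 - 100 ≡ 9; y = λ·(36 - 9) - 69 ≡ 20. → (9, 20)
7Q: (9, 20) + (64, 18). λ = (18 - 20)/(64 - 9) ≡ 71/55 mod 73. 55⁻¹ ≡ 4 (mod 73), so λ ≡ 65.
  x = λ² - 9 - 64 = 4225 - 73 ≡ 64; y = λ·(9 - 64) - 20 ≡ 55. → (64, 55)
8Q: (64, 55) + (64, 18): same x and y₁ ≡ -y₂, so the sum is 𝒪.

O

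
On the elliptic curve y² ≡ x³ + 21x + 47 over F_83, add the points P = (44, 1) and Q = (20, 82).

(68, 80)

(44, 1) + (20, 82). λ = (82 - 1)/(20 - 44) ≡ 81/59 mod 83. 59⁻¹ ≡ 38 (mod 83) since 59·38 = 2242 ≡ 1, so λ ≡ 7.
  x = λ² - 44 - 20 = 49 - 64 ≡ 68; y = λ·(44 - 68) - 1 ≡ 80. → (68, 80)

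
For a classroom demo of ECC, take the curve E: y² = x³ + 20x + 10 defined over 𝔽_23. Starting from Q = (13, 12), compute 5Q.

Repeated addition: build up to 5Q.
2Q: tangent at (13, 12): λ = (3·13² + 20)/(2·12) ≡ 21/1. 1⁻¹ ≡ 1 (mod 23), so λ ≡ 21·1 ≡ 21.
  x = λ² - 13 - 13 = 441 - 26 ≡ 1; y = λ·(13 - 1) - 12 ≡ 10. → (1, 10)
3Q: (1, 10) + (13, 12). λ = (12 - 10)/(13 - 1) ≡ 2/12 mod 23. 12⁻¹ ≡ 2 (mod 23) since 12·2 = 24 ≡ 1, so λ ≡ 4.
  x = λ² - 1 - 13 = 16 - 14 ≡ 2; y = λ·(1 - 2) - 10 ≡ 9. → (2, 9)
4Q: (2, 9) + (13, 12). λ = (12 - 9)/(13 - 2) ≡ 3/11 mod 23. 11⁻¹ ≡ 21 (mod 23), so λ ≡ 17.
  x = λ² - 2 - 13 = 289 - 15 ≡ 21; y = λ·(2 - 21) - 9 ≡ 13. → (21, 13)
5Q: (21, 13) + (13, 12). λ = (12 - 13)/(13 - 21) ≡ 22/15 mod 23. 15⁻¹ ≡ 20 (mod 23) since 15·20 = 300 ≡ 1, so λ ≡ 3.
  x = λ² - 21 - 13 = 9 - 34 ≡ 21; y = λ·(21 - 21) - 13 ≡ 10. → (21, 10)

(21, 10)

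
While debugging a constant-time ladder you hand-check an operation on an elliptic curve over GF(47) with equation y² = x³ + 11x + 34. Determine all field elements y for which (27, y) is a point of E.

x³ + 11x + 34 = 20014 ≡ 39 (mod 47).
39 is a non-residue mod 47; no y exists.

none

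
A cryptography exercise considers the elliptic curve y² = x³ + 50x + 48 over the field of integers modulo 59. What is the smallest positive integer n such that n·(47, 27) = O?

2P: tangent at (47, 27): λ = (3·47² + 50)/(2·27) ≡ 10/54. 54⁻¹ ≡ 47 (mod 59), so λ ≡ 10·47 ≡ 57.
  x = λ² - 47 - 47 = 3249 - 94 ≡ 28; y = λ·(47 - 28) - 27 ≡ 53. → (28, 53)
3P: (28, 53) + (47, 27). λ = (27 - 53)/(47 - 28) ≡ 33/19 mod 59. 19⁻¹ ≡ 28 (mod 59) since 19·28 = 532 ≡ 1, so λ ≡ 39.
  x = λ² - 28 - 47 = 1521 - 75 ≡ 30; y = λ·(28 - 30) - 53 ≡ 46. → (30, 46)
4P: (30, 46) + (47, 27). λ = (27 - 46)/(47 - 30) ≡ 40/17 mod 59. 17⁻¹ ≡ 7 (mod 59) since 17·7 = 119 ≡ 1, so λ ≡ 44.
  x = λ² - 30 - 47 = 1936 - 77 ≡ 30; y = λ·(30 - 30) - 46 ≡ 13. → (30, 13)
5P: (30, 13) + (47, 27). λ = (27 - 13)/(47 - 30) ≡ 14/17 mod 59. 17⁻¹ ≡ 7 (mod 59) since 17·7 = 119 ≡ 1, so λ ≡ 39.
  x = λ² - 30 - 47 = 1521 - 77 ≡ 28; y = λ·(30 - 28) - 13 ≡ 6. → (28, 6)
6P: (28, 6) + (47, 27). λ = (27 - 6)/(47 - 28) ≡ 21/19 mod 59. 19⁻¹ ≡ 28 (mod 59), so λ ≡ 57.
  x = λ² - 28 - 47 = 3249 - 75 ≡ 47; y = λ·(28 - 47) - 6 ≡ 32. → (47, 32)
7P: (47, 32) + (47, 27): same x and y₁ ≡ -y₂, so the sum is O.
7P = O, so the order is 7.

7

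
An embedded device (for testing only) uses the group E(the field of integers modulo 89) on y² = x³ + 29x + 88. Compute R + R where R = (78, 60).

(39, 14)

tangent at (78, 60): λ = (3·78² + 29)/(2·60) ≡ 36/31. 31⁻¹ ≡ 23 (mod 89) since 31·23 = 713 ≡ 1, so λ ≡ 36·23 ≡ 27.
  x = λ² - 78 - 78 = 729 - 156 ≡ 39; y = λ·(78 - 39) - 60 ≡ 14. → (39, 14)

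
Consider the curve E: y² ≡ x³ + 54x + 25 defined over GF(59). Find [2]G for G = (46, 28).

(8, 5)

tangent at (46, 28): λ = (3·46² + 54)/(2·28) ≡ 30/56. 56⁻¹ ≡ 39 (mod 59), so λ ≡ 30·39 ≡ 49.
  x = λ² - 46 - 46 = 2401 - 92 ≡ 8; y = λ·(46 - 8) - 28 ≡ 5. → (8, 5)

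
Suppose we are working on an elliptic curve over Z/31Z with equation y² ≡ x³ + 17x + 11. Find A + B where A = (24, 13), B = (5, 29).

(21, 22)

(24, 13) + (5, 29). λ = (29 - 13)/(5 - 24) ≡ 16/12 mod 31. 12⁻¹ ≡ 13 (mod 31), so λ ≡ 22.
  x = λ² - 24 - 5 = 484 - 29 ≡ 21; y = λ·(24 - 21) - 13 ≡ 22. → (21, 22)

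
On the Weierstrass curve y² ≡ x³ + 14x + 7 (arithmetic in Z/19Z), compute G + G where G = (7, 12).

tangent at (7, 12): λ = (3·7² + 14)/(2·12) ≡ 9/5. 5⁻¹ ≡ 4 (mod 19), so λ ≡ 9·4 ≡ 17.
  x = λ² - 7 - 7 = 289 - 14 ≡ 9; y = λ·(7 - 9) - 12 ≡ 11. → (9, 11)

(9, 11)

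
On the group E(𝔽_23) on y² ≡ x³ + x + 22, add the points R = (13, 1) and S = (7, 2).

(13, 1) + (7, 2). λ = (2 - 1)/(7 - 13) ≡ 1/17 mod 23. 17⁻¹ ≡ 19 (mod 23), so λ ≡ 19.
  x = λ² - 13 - 7 = 361 - 20 ≡ 19; y = λ·(13 - 19) - 1 ≡ 0. → (19, 0)

(19, 0)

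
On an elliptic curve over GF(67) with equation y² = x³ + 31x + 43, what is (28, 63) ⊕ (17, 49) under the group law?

(43, 58)

(28, 63) + (17, 49). λ = (49 - 63)/(17 - 28) ≡ 53/56 mod 67. 56⁻¹ ≡ 6 (mod 67), so λ ≡ 50.
  x = λ² - 28 - 17 = 2500 - 45 ≡ 43; y = λ·(28 - 43) - 63 ≡ 58. → (43, 58)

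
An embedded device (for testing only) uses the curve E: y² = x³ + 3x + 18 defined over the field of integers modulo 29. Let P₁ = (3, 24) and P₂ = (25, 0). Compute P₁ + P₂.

(24, 20)

(3, 24) + (25, 0). λ = (0 - 24)/(25 - 3) ≡ 5/22 mod 29. 22⁻¹ ≡ 4 (mod 29), so λ ≡ 20.
  x = λ² - 3 - 25 = 400 - 28 ≡ 24; y = λ·(3 - 24) - 24 ≡ 20. → (24, 20)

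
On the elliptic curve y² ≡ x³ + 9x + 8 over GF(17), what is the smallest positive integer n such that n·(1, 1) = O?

2P: tangent at (1, 1): λ = (3·1² + 9)/(2·1) ≡ 12/2. 2⁻¹ ≡ 9 (mod 17), so λ ≡ 12·9 ≡ 6.
  x = λ² - 1 - 1 = 36 - 2 ≡ 0; y = λ·(1 - 0) - 1 ≡ 5. → (0, 5)
3P: (0, 5) + (1, 1). λ = (1 - 5)/(1 - 0) ≡ 13/1 mod 17. 1⁻¹ ≡ 1 (mod 17) since 1·1 = 1 ≡ 1, so λ ≡ 13.
  x = λ² - 0 - 1 = 169 - 1 ≡ 15; y = λ·(0 - 15) - 5 ≡ 4. → (15, 4)
4P: (15, 4) + (1, 1). λ = (1 - 4)/(1 - 15) ≡ 14/3 mod 17. 3⁻¹ ≡ 6 (mod 17), so λ ≡ 16.
  x = λ² - 15 - 1 = 256 - 16 ≡ 2; y = λ·(15 - 2) - 4 ≡ 0. → (2, 0)
5P: (2, 0) + (1, 1). λ = (1 - 0)/(1 - 2) ≡ 1/16 mod 17. 16⁻¹ ≡ 16 (mod 17), so λ ≡ 16.
  x = λ² - 2 - 1 = 256 - 3 ≡ 15; y = λ·(2 - 15) - 0 ≡ 13. → (15, 13)
6P: (15, 13) + (1, 1). λ = (1 - 13)/(1 - 15) ≡ 5/3 mod 17. 3⁻¹ ≡ 6 (mod 17) since 3·6 = 18 ≡ 1, so λ ≡ 13.
  x = λ² - 15 - 1 = 169 - 16 ≡ 0; y = λ·(15 - 0) - 13 ≡ 12. → (0, 12)
7P: (0, 12) + (1, 1). λ = (1 - 12)/(1 - 0) ≡ 6/1 mod 17. 1⁻¹ ≡ 1 (mod 17), so λ ≡ 6.
  x = λ² - 0 - 1 = 36 - 1 ≡ 1; y = λ·(0 - 1) - 12 ≡ 16. → (1, 16)
8P: (1, 16) + (1, 1): same x and y₁ ≡ -y₂, so the sum is O.
8P = O, so the order is 8.

8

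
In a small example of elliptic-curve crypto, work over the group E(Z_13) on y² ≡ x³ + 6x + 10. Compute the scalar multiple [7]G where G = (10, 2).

Double-and-add on 7 = (111)₂. Start with G = (10, 2) for the leading 1-bit.
double: tangent at (10, 2): λ = (3·10² + 6)/(2·2) ≡ 7/4. 4⁻¹ ≡ 10 (mod 13) since 4·10 = 40 ≡ 1, so λ ≡ 7·10 ≡ 5.
  x = λ² - 10 - 10 = 25 - 20 ≡ 5; y = λ·(10 - 5) - 2 ≡ 10. → (5, 10)
add G: (5, 10) + (10, 2). λ = (2 - 10)/(10 - 5) ≡ 5/5 mod 13. 5⁻¹ ≡ 8 (mod 13) since 5·8 = 40 ≡ 1, so λ ≡ 1.
  x = λ² - 5 - 10 = 1 - 15 ≡ 12; y = λ·(5 - 12) - 10 ≡ 9. → (12, 9)
double: tangent at (12, 9): λ = (3·12² + 6)/(2·9) ≡ 9/5. 5⁻¹ ≡ 8 (mod 13), so λ ≡ 9·8 ≡ 7.
  x = λ² - 12 - 12 = 49 - 24 ≡ 12; y = λ·(12 - 12) - 9 ≡ 4. → (12, 4)
add G: (12, 4) + (10, 2). λ = (2 - 4)/(10 - 12) ≡ 11/11 mod 13. 11⁻¹ ≡ 6 (mod 13) since 11·6 = 66 ≡ 1, so λ ≡ 1.
  x = λ² - 12 - 10 = 1 - 22 ≡ 5; y = λ·(12 - 5) - 4 ≡ 3. → (5, 3)

(5, 3)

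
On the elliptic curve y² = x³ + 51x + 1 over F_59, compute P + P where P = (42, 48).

(51, 54)

tangent at (42, 48): λ = (3·42² + 51)/(2·48) ≡ 33/37. 37⁻¹ ≡ 8 (mod 59) since 37·8 = 296 ≡ 1, so λ ≡ 33·8 ≡ 28.
  x = λ² - 42 - 42 = 784 - 84 ≡ 51; y = λ·(42 - 51) - 48 ≡ 54. → (51, 54)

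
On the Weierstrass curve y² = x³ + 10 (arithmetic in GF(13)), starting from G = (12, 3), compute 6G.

O

Double-and-add on 6 = (110)₂. Start with G = (12, 3) for the leading 1-bit.
double: tangent at (12, 3): λ = (3·12² + 0)/(2·3) ≡ 3/6. 6⁻¹ ≡ 11 (mod 13) since 6·11 = 66 ≡ 1, so λ ≡ 3·11 ≡ 7.
  x = λ² - 12 - 12 = 49 - 24 ≡ 12; y = λ·(12 - 12) - 3 ≡ 10. → (12, 10)
add G: (12, 10) + (12, 3): same x and y₁ ≡ -y₂, so the sum is the point at infinity.
double: the point at infinity + the point at infinity = the point at infinity (identity).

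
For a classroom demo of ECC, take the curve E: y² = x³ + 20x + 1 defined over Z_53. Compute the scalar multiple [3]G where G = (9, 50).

Repeated addition: build up to 3G.
2G: tangent at (9, 50): λ = (3·9² + 20)/(2·50) ≡ 51/47. 47⁻¹ ≡ 44 (mod 53), so λ ≡ 51·44 ≡ 18.
  x = λ² - 9 - 9 = 324 - 18 ≡ 41; y = λ·(9 - 41) - 50 ≡ 10. → (41, 10)
3G: (41, 10) + (9, 50). λ = (50 - 10)/(9 - 41) ≡ 40/21 mod 53. 21⁻¹ ≡ 48 (mod 53), so λ ≡ 12.
  x = λ² - 41 - 9 = 144 - 50 ≡ 41; y = λ·(41 - 41) - 10 ≡ 43. → (41, 43)

(41, 43)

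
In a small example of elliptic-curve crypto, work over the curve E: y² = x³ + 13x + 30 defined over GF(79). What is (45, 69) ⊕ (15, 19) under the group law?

(45, 69) + (15, 19). λ = (19 - 69)/(15 - 45) ≡ 29/49 mod 79. 49⁻¹ ≡ 50 (mod 79), so λ ≡ 28.
  x = λ² - 45 - 15 = 784 - 60 ≡ 13; y = λ·(45 - 13) - 69 ≡ 37. → (13, 37)

(13, 37)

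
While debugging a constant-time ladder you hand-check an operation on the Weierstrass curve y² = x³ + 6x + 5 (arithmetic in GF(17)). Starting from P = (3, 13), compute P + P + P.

Repeated addition: build up to 3P.
2P: tangent at (3, 13): λ = (3·3² + 6)/(2·13) ≡ 16/9. 9⁻¹ ≡ 2 (mod 17), so λ ≡ 16·2 ≡ 15.
  x = λ² - 3 - 3 = 225 - 6 ≡ 15; y = λ·(3 - 15) - 13 ≡ 11. → (15, 11)
3P: (15, 11) + (3, 13). λ = (13 - 11)/(3 - 15) ≡ 2/5 mod 17. 5⁻¹ ≡ 7 (mod 17), so λ ≡ 14.
  x = λ² - 15 - 3 = 196 - 18 ≡ 8; y = λ·(15 - 8) - 11 ≡ 2. → (8, 2)

(8, 2)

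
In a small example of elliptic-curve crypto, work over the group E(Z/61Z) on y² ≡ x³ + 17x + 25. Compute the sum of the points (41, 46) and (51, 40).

(45, 54)

(41, 46) + (51, 40). λ = (40 - 46)/(51 - 41) ≡ 55/10 mod 61. 10⁻¹ ≡ 55 (mod 61), so λ ≡ 36.
  x = λ² - 41 - 51 = 1296 - 92 ≡ 45; y = λ·(41 - 45) - 46 ≡ 54. → (45, 54)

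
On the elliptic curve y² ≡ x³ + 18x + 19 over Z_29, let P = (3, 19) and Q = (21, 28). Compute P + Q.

(3, 19) + (21, 28). λ = (28 - 19)/(21 - 3) ≡ 9/18 mod 29. 18⁻¹ ≡ 21 (mod 29) since 18·21 = 378 ≡ 1, so λ ≡ 15.
  x = λ² - 3 - 21 = 225 - 24 ≡ 27; y = λ·(3 - 27) - 19 ≡ 27. → (27, 27)

(27, 27)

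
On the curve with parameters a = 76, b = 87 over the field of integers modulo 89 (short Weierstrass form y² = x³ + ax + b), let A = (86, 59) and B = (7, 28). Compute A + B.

(51, 55)

(86, 59) + (7, 28). λ = (28 - 59)/(7 - 86) ≡ 58/10 mod 89. 10⁻¹ ≡ 9 (mod 89), so λ ≡ 77.
  x = λ² - 86 - 7 = 5929 - 93 ≡ 51; y = λ·(86 - 51) - 59 ≡ 55. → (51, 55)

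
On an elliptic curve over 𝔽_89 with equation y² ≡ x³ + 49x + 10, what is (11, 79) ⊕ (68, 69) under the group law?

(32, 9)

(11, 79) + (68, 69). λ = (69 - 79)/(68 - 11) ≡ 79/57 mod 89. 57⁻¹ ≡ 25 (mod 89) since 57·25 = 1425 ≡ 1, so λ ≡ 17.
  x = λ² - 11 - 68 = 289 - 79 ≡ 32; y = λ·(11 - 32) - 79 ≡ 9. → (32, 9)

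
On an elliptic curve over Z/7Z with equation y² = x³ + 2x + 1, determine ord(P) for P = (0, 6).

2P: tangent at (0, 6): λ = (3·0² + 2)/(2·6) ≡ 2/5. 5⁻¹ ≡ 3 (mod 7), so λ ≡ 2·3 ≡ 6.
  x = λ² - 0 - 0 = 36 - 0 ≡ 1; y = λ·(0 - 1) - 6 ≡ 2. → (1, 2)
3P: (1, 2) + (0, 6). λ = (6 - 2)/(0 - 1) ≡ 4/6 mod 7. 6⁻¹ ≡ 6 (mod 7) since 6·6 = 36 ≡ 1, so λ ≡ 3.
  x = λ² - 1 - 0 = 9 - 1 ≡ 1; y = λ·(1 - 1) - 2 ≡ 5. → (1, 5)
4P: (1, 5) + (0, 6). λ = (6 - 5)/(0 - 1) ≡ 1/6 mod 7. 6⁻¹ ≡ 6 (mod 7) since 6·6 = 36 ≡ 1, so λ ≡ 6.
  x = λ² - 1 - 0 = 36 - 1 ≡ 0; y = λ·(1 - 0) - 5 ≡ 1. → (0, 1)
5P: (0, 1) + (0, 6): same x and y₁ ≡ -y₂, so the sum is the point at infinity.
5P = the point at infinity, so the order is 5.

5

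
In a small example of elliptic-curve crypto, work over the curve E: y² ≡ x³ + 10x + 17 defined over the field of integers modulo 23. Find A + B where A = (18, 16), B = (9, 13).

(18, 16) + (9, 13). λ = (13 - 16)/(9 - 18) ≡ 20/14 mod 23. 14⁻¹ ≡ 5 (mod 23), so λ ≡ 8.
  x = λ² - 18 - 9 = 64 - 27 ≡ 14; y = λ·(18 - 14) - 16 ≡ 16. → (14, 16)

(14, 16)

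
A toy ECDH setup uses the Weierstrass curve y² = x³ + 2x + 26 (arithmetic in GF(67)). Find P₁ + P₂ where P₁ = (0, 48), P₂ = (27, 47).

(65, 9)

(0, 48) + (27, 47). λ = (47 - 48)/(27 - 0) ≡ 66/27 mod 67. 27⁻¹ ≡ 5 (mod 67), so λ ≡ 62.
  x = λ² - 0 - 27 = 3844 - 27 ≡ 65; y = λ·(0 - 65) - 48 ≡ 9. → (65, 9)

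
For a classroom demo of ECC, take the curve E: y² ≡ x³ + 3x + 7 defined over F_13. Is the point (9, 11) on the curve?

y² = 11² ≡ 4; x³ + 3x + 7 = 763 ≡ 9 (mod 13). 4 ≠ 9.

no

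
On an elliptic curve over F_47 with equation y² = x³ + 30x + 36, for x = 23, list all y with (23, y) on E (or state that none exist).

x³ + 30x + 36 = 12893 ≡ 15 (mod 47).
15 is a non-residue mod 47; no y exists.

none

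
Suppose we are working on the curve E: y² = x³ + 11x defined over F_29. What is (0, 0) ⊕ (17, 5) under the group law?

(0, 0) + (17, 5). λ = (5 - 0)/(17 - 0) ≡ 5/17 mod 29. 17⁻¹ ≡ 12 (mod 29), so λ ≡ 2.
  x = λ² - 0 - 17 = 4 - 17 ≡ 16; y = λ·(0 - 16) - 0 ≡ 26. → (16, 26)

(16, 26)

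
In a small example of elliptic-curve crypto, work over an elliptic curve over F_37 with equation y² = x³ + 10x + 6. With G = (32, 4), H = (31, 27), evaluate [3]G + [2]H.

(16, 9)

First 3G:
Repeated addition: build up to 3G.
2G: tangent at (32, 4): λ = (3·32² + 10)/(2·4) ≡ 11/8. 8⁻¹ ≡ 14 (mod 37) since 8·14 = 112 ≡ 1, so λ ≡ 11·14 ≡ 6.
  x = λ² - 32 - 32 = 36 - 64 ≡ 9; y = λ·(32 - 9) - 4 ≡ 23. → (9, 23)
3G: (9, 23) + (32, 4). λ = (4 - 23)/(32 - 9) ≡ 18/23 mod 37. 23⁻¹ ≡ 29 (mod 37), so λ ≡ 4.
  x = λ² - 9 - 32 = 16 - 41 ≡ 12; y = λ·(9 - 12) - 23 ≡ 2. → (12, 2)
3G = (12, 2).
Next 2H:
Repeated addition: build up to 2H.
2H: tangent at (31, 27): λ = (3·31² + 10)/(2·27) ≡ 7/17. 17⁻¹ ≡ 24 (mod 37) since 17·24 = 408 ≡ 1, so λ ≡ 7·24 ≡ 20.
  x = λ² - 31 - 31 = 400 - 62 ≡ 5; y = λ·(31 - 5) - 27 ≡ 12. → (5, 12)
2H = (5, 12).
Finally 3G + 2H:
(12, 2) + (5, 12). λ = (12 - 2)/(5 - 12) ≡ 10/30 mod 37. 30⁻¹ ≡ 21 (mod 37) since 30·21 = 630 ≡ 1, so λ ≡ 25.
  x = λ² - 12 - 5 = 625 - 17 ≡ 16; y = λ·(12 - 16) - 2 ≡ 9. → (16, 9)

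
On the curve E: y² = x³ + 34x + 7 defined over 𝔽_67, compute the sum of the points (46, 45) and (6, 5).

(46, 45) + (6, 5). λ = (5 - 45)/(6 - 46) ≡ 27/27 mod 67. 27⁻¹ ≡ 5 (mod 67) since 27·5 = 135 ≡ 1, so λ ≡ 1.
  x = λ² - 46 - 6 = 1 - 52 ≡ 16; y = λ·(46 - 16) - 45 ≡ 52. → (16, 52)

(16, 52)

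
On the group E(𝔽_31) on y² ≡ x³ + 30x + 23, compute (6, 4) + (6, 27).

The two points share x = 6 and their y-coordinates satisfy 4 + 27 ≡ 0 (mod 31), so they are inverses. Their sum is the point at infinity.

O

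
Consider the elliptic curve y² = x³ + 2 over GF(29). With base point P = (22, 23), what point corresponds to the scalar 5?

Double-and-add on 5 = (101)₂. Start with P = (22, 23) for the leading 1-bit.
double: tangent at (22, 23): λ = (3·22² + 0)/(2·23) ≡ 2/17. 17⁻¹ ≡ 12 (mod 29) since 17·12 = 204 ≡ 1, so λ ≡ 2·12 ≡ 24.
  x = λ² - 22 - 22 = 576 - 44 ≡ 10; y = λ·(22 - 10) - 23 ≡ 4. → (10, 4)
double: tangent at (10, 4): λ = (3·10² + 0)/(2·4) ≡ 10/8. 8⁻¹ ≡ 11 (mod 29) since 8·11 = 88 ≡ 1, so λ ≡ 10·11 ≡ 23.
  x = λ² - 10 - 10 = 529 - 20 ≡ 16; y = λ·(10 - 16) - 4 ≡ 3. → (16, 3)
add P: (16, 3) + (22, 23). λ = (23 - 3)/(22 - 16) ≡ 20/6 mod 29. 6⁻¹ ≡ 5 (mod 29) since 6·5 = 30 ≡ 1, so λ ≡ 13.
  x = λ² - 16 - 22 = 169 - 38 ≡ 15; y = λ·(16 - 15) - 3 ≡ 10. → (15, 10)

(15, 10)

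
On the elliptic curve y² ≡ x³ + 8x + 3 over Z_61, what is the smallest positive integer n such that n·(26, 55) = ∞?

2P: tangent at (26, 55): λ = (3·26² + 8)/(2·55) ≡ 23/49. 49⁻¹ ≡ 5 (mod 61), so λ ≡ 23·5 ≡ 54.
  x = λ² - 26 - 26 = 2916 - 52 ≡ 58; y = λ·(26 - 58) - 55 ≡ 47. → (58, 47)
3P: (58, 47) + (26, 55). λ = (55 - 47)/(26 - 58) ≡ 8/29 mod 61. 29⁻¹ ≡ 40 (mod 61), so λ ≡ 15.
  x = λ² - 58 - 26 = 225 - 84 ≡ 19; y = λ·(58 - 19) - 47 ≡ 50. → (19, 50)
4P: (19, 50) + (26, 55). λ = (55 - 50)/(26 - 19) ≡ 5/7 mod 61. 7⁻¹ ≡ 35 (mod 61), so λ ≡ 53.
  x = λ² - 19 - 26 = 2809 - 45 ≡ 19; y = λ·(19 - 19) - 50 ≡ 11. → (19, 11)
5P: (19, 11) + (26, 55). λ = (55 - 11)/(26 - 19) ≡ 44/7 mod 61. 7⁻¹ ≡ 35 (mod 61) since 7·35 = 245 ≡ 1, so λ ≡ 15.
  x = λ² - 19 - 26 = 225 - 45 ≡ 58; y = λ·(19 - 58) - 11 ≡ 14. → (58, 14)
6P: (58, 14) + (26, 55). λ = (55 - 14)/(26 - 58) ≡ 41/29 mod 61. 29⁻¹ ≡ 40 (mod 61), so λ ≡ 54.
  x = λ² - 58 - 26 = 2916 - 84 ≡ 26; y = λ·(58 - 26) - 14 ≡ 6. → (26, 6)
7P: (26, 6) + (26, 55): same x and y₁ ≡ -y₂, so the sum is ∞.
7P = ∞, so the order is 7.

7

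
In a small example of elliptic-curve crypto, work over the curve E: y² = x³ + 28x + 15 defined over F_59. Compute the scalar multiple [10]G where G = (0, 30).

(38, 45)

Double-and-add on 10 = (1010)₂. Start with G = (0, 30) for the leading 1-bit.
double: tangent at (0, 30): λ = (3·0² + 28)/(2·30) ≡ 28/1. 1⁻¹ ≡ 1 (mod 59), so λ ≡ 28·1 ≡ 28.
  x = λ² - 0 - 0 = 784 - 0 ≡ 17; y = λ·(0 - 17) - 30 ≡ 25. → (17, 25)
double: tangent at (17, 25): λ = (3·17² + 28)/(2·25) ≡ 10/50. 50⁻¹ ≡ 13 (mod 59), so λ ≡ 10·13 ≡ 12.
  x = λ² - 17 - 17 = 144 - 34 ≡ 51; y = λ·(17 - 51) - 25 ≡ 39. → (51, 39)
add G: (51, 39) + (0, 30). λ = (30 - 39)/(0 - 51) ≡ 50/8 mod 59. 8⁻¹ ≡ 37 (mod 59), so λ ≡ 21.
  x = λ² - 51 - 0 = 441 - 51 ≡ 36; y = λ·(51 - 36) - 39 ≡ 40. → (36, 40)
double: tangent at (36, 40): λ = (3·36² + 28)/(2·40) ≡ 22/21. 21⁻¹ ≡ 45 (mod 59), so λ ≡ 22·45 ≡ 46.
  x = λ² - 36 - 36 = 2116 - 72 ≡ 38; y = λ·(36 - 38) - 40 ≡ 45. → (38, 45)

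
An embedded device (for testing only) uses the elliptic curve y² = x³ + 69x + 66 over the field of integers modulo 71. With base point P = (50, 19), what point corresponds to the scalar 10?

Double-and-add on 10 = (1010)₂. Start with P = (50, 19) for the leading 1-bit.
double: tangent at (50, 19): λ = (3·50² + 69)/(2·19) ≡ 43/38. 38⁻¹ ≡ 43 (mod 71), so λ ≡ 43·43 ≡ 3.
  x = λ² - 50 - 50 = 9 - 100 ≡ 51; y = λ·(50 - 51) - 19 ≡ 49. → (51, 49)
double: tangent at (51, 49): λ = (3·51² + 69)/(2·49) ≡ 62/27. 27⁻¹ ≡ 50 (mod 71), so λ ≡ 62·50 ≡ 47.
  x = λ² - 51 - 51 = 2209 - 102 ≡ 48; y = λ·(51 - 48) - 49 ≡ 21. → (48, 21)
add P: (48, 21) + (50, 19). λ = (19 - 21)/(50 - 48) ≡ 69/2 mod 71. 2⁻¹ ≡ 36 (mod 71), so λ ≡ 70.
  x = λ² - 48 - 50 = 4900 - 98 ≡ 45; y = λ·(48 - 45) - 21 ≡ 47. → (45, 47)
double: tangent at (45, 47): λ = (3·45² + 69)/(2·47) ≡ 38/23. 23⁻¹ ≡ 34 (mod 71), so λ ≡ 38·34 ≡ 14.
  x = λ² - 45 - 45 = 196 - 90 ≡ 35; y = λ·(45 - 35) - 47 ≡ 22. → (35, 22)

(35, 22)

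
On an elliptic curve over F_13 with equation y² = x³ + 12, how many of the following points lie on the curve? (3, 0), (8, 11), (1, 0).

3

(3, 0): 0² ≡ 0, rhs ≡ 0 → on.
(8, 11): 11² ≡ 4, rhs ≡ 4 → on.
(1, 0): 0² ≡ 0, rhs ≡ 0 → on.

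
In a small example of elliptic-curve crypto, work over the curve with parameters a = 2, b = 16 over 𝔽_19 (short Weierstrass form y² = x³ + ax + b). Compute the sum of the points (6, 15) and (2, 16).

(6, 15) + (2, 16). λ = (16 - 15)/(2 - 6) ≡ 1/15 mod 19. 15⁻¹ ≡ 14 (mod 19), so λ ≡ 14.
  x = λ² - 6 - 2 = 196 - 8 ≡ 17; y = λ·(6 - 17) - 15 ≡ 2. → (17, 2)

(17, 2)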